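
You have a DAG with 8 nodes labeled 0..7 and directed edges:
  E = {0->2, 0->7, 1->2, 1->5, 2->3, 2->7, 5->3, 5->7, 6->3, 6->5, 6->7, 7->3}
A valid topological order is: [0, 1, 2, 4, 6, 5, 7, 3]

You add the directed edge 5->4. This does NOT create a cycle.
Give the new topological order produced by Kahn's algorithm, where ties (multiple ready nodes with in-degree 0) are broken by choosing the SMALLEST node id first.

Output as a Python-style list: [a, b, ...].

Answer: [0, 1, 2, 6, 5, 4, 7, 3]

Derivation:
Old toposort: [0, 1, 2, 4, 6, 5, 7, 3]
Added edge: 5->4
Position of 5 (5) > position of 4 (3). Must reorder: 5 must now come before 4.
Run Kahn's algorithm (break ties by smallest node id):
  initial in-degrees: [0, 0, 2, 4, 1, 2, 0, 4]
  ready (indeg=0): [0, 1, 6]
  pop 0: indeg[2]->1; indeg[7]->3 | ready=[1, 6] | order so far=[0]
  pop 1: indeg[2]->0; indeg[5]->1 | ready=[2, 6] | order so far=[0, 1]
  pop 2: indeg[3]->3; indeg[7]->2 | ready=[6] | order so far=[0, 1, 2]
  pop 6: indeg[3]->2; indeg[5]->0; indeg[7]->1 | ready=[5] | order so far=[0, 1, 2, 6]
  pop 5: indeg[3]->1; indeg[4]->0; indeg[7]->0 | ready=[4, 7] | order so far=[0, 1, 2, 6, 5]
  pop 4: no out-edges | ready=[7] | order so far=[0, 1, 2, 6, 5, 4]
  pop 7: indeg[3]->0 | ready=[3] | order so far=[0, 1, 2, 6, 5, 4, 7]
  pop 3: no out-edges | ready=[] | order so far=[0, 1, 2, 6, 5, 4, 7, 3]
  Result: [0, 1, 2, 6, 5, 4, 7, 3]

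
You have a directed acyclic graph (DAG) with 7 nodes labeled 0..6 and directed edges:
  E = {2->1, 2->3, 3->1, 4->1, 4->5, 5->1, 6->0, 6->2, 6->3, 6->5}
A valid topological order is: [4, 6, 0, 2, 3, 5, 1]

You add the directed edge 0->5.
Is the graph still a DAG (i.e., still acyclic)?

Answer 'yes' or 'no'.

Answer: yes

Derivation:
Given toposort: [4, 6, 0, 2, 3, 5, 1]
Position of 0: index 2; position of 5: index 5
New edge 0->5: forward
Forward edge: respects the existing order. Still a DAG, same toposort still valid.
Still a DAG? yes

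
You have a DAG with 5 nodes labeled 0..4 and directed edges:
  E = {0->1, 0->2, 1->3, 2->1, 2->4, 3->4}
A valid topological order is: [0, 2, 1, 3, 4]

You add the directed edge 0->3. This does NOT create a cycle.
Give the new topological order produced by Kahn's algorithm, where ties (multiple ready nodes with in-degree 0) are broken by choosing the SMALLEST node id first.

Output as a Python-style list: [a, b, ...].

Old toposort: [0, 2, 1, 3, 4]
Added edge: 0->3
Position of 0 (0) < position of 3 (3). Old order still valid.
Run Kahn's algorithm (break ties by smallest node id):
  initial in-degrees: [0, 2, 1, 2, 2]
  ready (indeg=0): [0]
  pop 0: indeg[1]->1; indeg[2]->0; indeg[3]->1 | ready=[2] | order so far=[0]
  pop 2: indeg[1]->0; indeg[4]->1 | ready=[1] | order so far=[0, 2]
  pop 1: indeg[3]->0 | ready=[3] | order so far=[0, 2, 1]
  pop 3: indeg[4]->0 | ready=[4] | order so far=[0, 2, 1, 3]
  pop 4: no out-edges | ready=[] | order so far=[0, 2, 1, 3, 4]
  Result: [0, 2, 1, 3, 4]

Answer: [0, 2, 1, 3, 4]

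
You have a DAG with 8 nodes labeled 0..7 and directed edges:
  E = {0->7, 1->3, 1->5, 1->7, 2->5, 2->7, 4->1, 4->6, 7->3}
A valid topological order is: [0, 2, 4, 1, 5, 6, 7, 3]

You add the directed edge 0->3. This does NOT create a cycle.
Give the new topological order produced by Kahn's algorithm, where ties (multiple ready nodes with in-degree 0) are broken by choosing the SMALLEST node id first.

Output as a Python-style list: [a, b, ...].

Answer: [0, 2, 4, 1, 5, 6, 7, 3]

Derivation:
Old toposort: [0, 2, 4, 1, 5, 6, 7, 3]
Added edge: 0->3
Position of 0 (0) < position of 3 (7). Old order still valid.
Run Kahn's algorithm (break ties by smallest node id):
  initial in-degrees: [0, 1, 0, 3, 0, 2, 1, 3]
  ready (indeg=0): [0, 2, 4]
  pop 0: indeg[3]->2; indeg[7]->2 | ready=[2, 4] | order so far=[0]
  pop 2: indeg[5]->1; indeg[7]->1 | ready=[4] | order so far=[0, 2]
  pop 4: indeg[1]->0; indeg[6]->0 | ready=[1, 6] | order so far=[0, 2, 4]
  pop 1: indeg[3]->1; indeg[5]->0; indeg[7]->0 | ready=[5, 6, 7] | order so far=[0, 2, 4, 1]
  pop 5: no out-edges | ready=[6, 7] | order so far=[0, 2, 4, 1, 5]
  pop 6: no out-edges | ready=[7] | order so far=[0, 2, 4, 1, 5, 6]
  pop 7: indeg[3]->0 | ready=[3] | order so far=[0, 2, 4, 1, 5, 6, 7]
  pop 3: no out-edges | ready=[] | order so far=[0, 2, 4, 1, 5, 6, 7, 3]
  Result: [0, 2, 4, 1, 5, 6, 7, 3]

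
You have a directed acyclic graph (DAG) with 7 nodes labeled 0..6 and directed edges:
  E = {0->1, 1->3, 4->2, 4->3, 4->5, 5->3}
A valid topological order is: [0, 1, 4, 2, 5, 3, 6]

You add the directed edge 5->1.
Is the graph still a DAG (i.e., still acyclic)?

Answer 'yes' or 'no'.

Answer: yes

Derivation:
Given toposort: [0, 1, 4, 2, 5, 3, 6]
Position of 5: index 4; position of 1: index 1
New edge 5->1: backward (u after v in old order)
Backward edge: old toposort is now invalid. Check if this creates a cycle.
Does 1 already reach 5? Reachable from 1: [1, 3]. NO -> still a DAG (reorder needed).
Still a DAG? yes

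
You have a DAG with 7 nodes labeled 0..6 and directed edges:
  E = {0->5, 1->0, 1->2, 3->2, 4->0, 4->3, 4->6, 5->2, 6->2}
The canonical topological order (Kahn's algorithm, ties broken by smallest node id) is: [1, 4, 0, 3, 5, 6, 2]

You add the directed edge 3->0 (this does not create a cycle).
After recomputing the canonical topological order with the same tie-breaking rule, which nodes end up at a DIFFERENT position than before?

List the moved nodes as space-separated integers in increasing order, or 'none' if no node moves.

Answer: 0 3

Derivation:
Old toposort: [1, 4, 0, 3, 5, 6, 2]
Added edge 3->0
Recompute Kahn (smallest-id tiebreak):
  initial in-degrees: [3, 0, 4, 1, 0, 1, 1]
  ready (indeg=0): [1, 4]
  pop 1: indeg[0]->2; indeg[2]->3 | ready=[4] | order so far=[1]
  pop 4: indeg[0]->1; indeg[3]->0; indeg[6]->0 | ready=[3, 6] | order so far=[1, 4]
  pop 3: indeg[0]->0; indeg[2]->2 | ready=[0, 6] | order so far=[1, 4, 3]
  pop 0: indeg[5]->0 | ready=[5, 6] | order so far=[1, 4, 3, 0]
  pop 5: indeg[2]->1 | ready=[6] | order so far=[1, 4, 3, 0, 5]
  pop 6: indeg[2]->0 | ready=[2] | order so far=[1, 4, 3, 0, 5, 6]
  pop 2: no out-edges | ready=[] | order so far=[1, 4, 3, 0, 5, 6, 2]
New canonical toposort: [1, 4, 3, 0, 5, 6, 2]
Compare positions:
  Node 0: index 2 -> 3 (moved)
  Node 1: index 0 -> 0 (same)
  Node 2: index 6 -> 6 (same)
  Node 3: index 3 -> 2 (moved)
  Node 4: index 1 -> 1 (same)
  Node 5: index 4 -> 4 (same)
  Node 6: index 5 -> 5 (same)
Nodes that changed position: 0 3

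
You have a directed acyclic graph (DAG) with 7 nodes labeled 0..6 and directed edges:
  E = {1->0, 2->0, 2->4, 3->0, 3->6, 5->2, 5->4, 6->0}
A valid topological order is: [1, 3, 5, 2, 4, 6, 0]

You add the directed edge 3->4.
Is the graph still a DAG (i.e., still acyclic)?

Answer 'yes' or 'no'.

Given toposort: [1, 3, 5, 2, 4, 6, 0]
Position of 3: index 1; position of 4: index 4
New edge 3->4: forward
Forward edge: respects the existing order. Still a DAG, same toposort still valid.
Still a DAG? yes

Answer: yes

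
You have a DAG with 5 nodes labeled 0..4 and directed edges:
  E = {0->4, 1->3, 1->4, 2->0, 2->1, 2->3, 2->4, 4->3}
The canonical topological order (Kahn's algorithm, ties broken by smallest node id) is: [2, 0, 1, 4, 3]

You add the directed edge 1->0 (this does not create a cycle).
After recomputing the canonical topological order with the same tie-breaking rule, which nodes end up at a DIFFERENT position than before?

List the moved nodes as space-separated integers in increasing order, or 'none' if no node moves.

Answer: 0 1

Derivation:
Old toposort: [2, 0, 1, 4, 3]
Added edge 1->0
Recompute Kahn (smallest-id tiebreak):
  initial in-degrees: [2, 1, 0, 3, 3]
  ready (indeg=0): [2]
  pop 2: indeg[0]->1; indeg[1]->0; indeg[3]->2; indeg[4]->2 | ready=[1] | order so far=[2]
  pop 1: indeg[0]->0; indeg[3]->1; indeg[4]->1 | ready=[0] | order so far=[2, 1]
  pop 0: indeg[4]->0 | ready=[4] | order so far=[2, 1, 0]
  pop 4: indeg[3]->0 | ready=[3] | order so far=[2, 1, 0, 4]
  pop 3: no out-edges | ready=[] | order so far=[2, 1, 0, 4, 3]
New canonical toposort: [2, 1, 0, 4, 3]
Compare positions:
  Node 0: index 1 -> 2 (moved)
  Node 1: index 2 -> 1 (moved)
  Node 2: index 0 -> 0 (same)
  Node 3: index 4 -> 4 (same)
  Node 4: index 3 -> 3 (same)
Nodes that changed position: 0 1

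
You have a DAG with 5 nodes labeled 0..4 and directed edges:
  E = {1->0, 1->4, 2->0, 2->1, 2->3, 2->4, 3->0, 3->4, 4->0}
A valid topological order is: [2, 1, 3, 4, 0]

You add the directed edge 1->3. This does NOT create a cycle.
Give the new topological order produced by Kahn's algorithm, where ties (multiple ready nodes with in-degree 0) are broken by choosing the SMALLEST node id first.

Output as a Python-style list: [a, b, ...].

Old toposort: [2, 1, 3, 4, 0]
Added edge: 1->3
Position of 1 (1) < position of 3 (2). Old order still valid.
Run Kahn's algorithm (break ties by smallest node id):
  initial in-degrees: [4, 1, 0, 2, 3]
  ready (indeg=0): [2]
  pop 2: indeg[0]->3; indeg[1]->0; indeg[3]->1; indeg[4]->2 | ready=[1] | order so far=[2]
  pop 1: indeg[0]->2; indeg[3]->0; indeg[4]->1 | ready=[3] | order so far=[2, 1]
  pop 3: indeg[0]->1; indeg[4]->0 | ready=[4] | order so far=[2, 1, 3]
  pop 4: indeg[0]->0 | ready=[0] | order so far=[2, 1, 3, 4]
  pop 0: no out-edges | ready=[] | order so far=[2, 1, 3, 4, 0]
  Result: [2, 1, 3, 4, 0]

Answer: [2, 1, 3, 4, 0]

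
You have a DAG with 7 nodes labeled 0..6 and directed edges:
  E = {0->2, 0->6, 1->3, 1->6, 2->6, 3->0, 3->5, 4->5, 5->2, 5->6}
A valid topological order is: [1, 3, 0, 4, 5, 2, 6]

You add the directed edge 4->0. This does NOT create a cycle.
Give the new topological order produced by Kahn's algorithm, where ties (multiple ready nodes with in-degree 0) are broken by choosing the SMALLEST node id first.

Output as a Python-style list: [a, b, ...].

Old toposort: [1, 3, 0, 4, 5, 2, 6]
Added edge: 4->0
Position of 4 (3) > position of 0 (2). Must reorder: 4 must now come before 0.
Run Kahn's algorithm (break ties by smallest node id):
  initial in-degrees: [2, 0, 2, 1, 0, 2, 4]
  ready (indeg=0): [1, 4]
  pop 1: indeg[3]->0; indeg[6]->3 | ready=[3, 4] | order so far=[1]
  pop 3: indeg[0]->1; indeg[5]->1 | ready=[4] | order so far=[1, 3]
  pop 4: indeg[0]->0; indeg[5]->0 | ready=[0, 5] | order so far=[1, 3, 4]
  pop 0: indeg[2]->1; indeg[6]->2 | ready=[5] | order so far=[1, 3, 4, 0]
  pop 5: indeg[2]->0; indeg[6]->1 | ready=[2] | order so far=[1, 3, 4, 0, 5]
  pop 2: indeg[6]->0 | ready=[6] | order so far=[1, 3, 4, 0, 5, 2]
  pop 6: no out-edges | ready=[] | order so far=[1, 3, 4, 0, 5, 2, 6]
  Result: [1, 3, 4, 0, 5, 2, 6]

Answer: [1, 3, 4, 0, 5, 2, 6]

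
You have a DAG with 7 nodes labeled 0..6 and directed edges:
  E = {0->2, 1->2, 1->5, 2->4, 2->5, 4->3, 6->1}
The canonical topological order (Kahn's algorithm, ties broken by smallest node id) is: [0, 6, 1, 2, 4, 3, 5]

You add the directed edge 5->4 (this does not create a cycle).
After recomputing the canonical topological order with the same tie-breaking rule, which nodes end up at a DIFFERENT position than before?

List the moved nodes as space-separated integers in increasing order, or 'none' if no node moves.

Answer: 3 4 5

Derivation:
Old toposort: [0, 6, 1, 2, 4, 3, 5]
Added edge 5->4
Recompute Kahn (smallest-id tiebreak):
  initial in-degrees: [0, 1, 2, 1, 2, 2, 0]
  ready (indeg=0): [0, 6]
  pop 0: indeg[2]->1 | ready=[6] | order so far=[0]
  pop 6: indeg[1]->0 | ready=[1] | order so far=[0, 6]
  pop 1: indeg[2]->0; indeg[5]->1 | ready=[2] | order so far=[0, 6, 1]
  pop 2: indeg[4]->1; indeg[5]->0 | ready=[5] | order so far=[0, 6, 1, 2]
  pop 5: indeg[4]->0 | ready=[4] | order so far=[0, 6, 1, 2, 5]
  pop 4: indeg[3]->0 | ready=[3] | order so far=[0, 6, 1, 2, 5, 4]
  pop 3: no out-edges | ready=[] | order so far=[0, 6, 1, 2, 5, 4, 3]
New canonical toposort: [0, 6, 1, 2, 5, 4, 3]
Compare positions:
  Node 0: index 0 -> 0 (same)
  Node 1: index 2 -> 2 (same)
  Node 2: index 3 -> 3 (same)
  Node 3: index 5 -> 6 (moved)
  Node 4: index 4 -> 5 (moved)
  Node 5: index 6 -> 4 (moved)
  Node 6: index 1 -> 1 (same)
Nodes that changed position: 3 4 5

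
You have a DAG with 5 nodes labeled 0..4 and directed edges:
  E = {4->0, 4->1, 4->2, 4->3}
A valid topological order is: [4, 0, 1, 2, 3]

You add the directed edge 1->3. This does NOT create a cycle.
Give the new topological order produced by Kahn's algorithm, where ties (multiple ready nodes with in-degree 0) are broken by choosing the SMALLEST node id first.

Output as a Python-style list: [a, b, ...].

Answer: [4, 0, 1, 2, 3]

Derivation:
Old toposort: [4, 0, 1, 2, 3]
Added edge: 1->3
Position of 1 (2) < position of 3 (4). Old order still valid.
Run Kahn's algorithm (break ties by smallest node id):
  initial in-degrees: [1, 1, 1, 2, 0]
  ready (indeg=0): [4]
  pop 4: indeg[0]->0; indeg[1]->0; indeg[2]->0; indeg[3]->1 | ready=[0, 1, 2] | order so far=[4]
  pop 0: no out-edges | ready=[1, 2] | order so far=[4, 0]
  pop 1: indeg[3]->0 | ready=[2, 3] | order so far=[4, 0, 1]
  pop 2: no out-edges | ready=[3] | order so far=[4, 0, 1, 2]
  pop 3: no out-edges | ready=[] | order so far=[4, 0, 1, 2, 3]
  Result: [4, 0, 1, 2, 3]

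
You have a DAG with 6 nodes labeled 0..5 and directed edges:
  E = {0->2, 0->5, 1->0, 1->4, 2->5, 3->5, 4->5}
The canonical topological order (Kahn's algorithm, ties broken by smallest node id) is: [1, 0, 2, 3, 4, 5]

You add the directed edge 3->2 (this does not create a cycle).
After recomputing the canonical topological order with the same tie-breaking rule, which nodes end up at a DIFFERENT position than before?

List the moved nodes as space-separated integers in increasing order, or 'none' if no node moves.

Old toposort: [1, 0, 2, 3, 4, 5]
Added edge 3->2
Recompute Kahn (smallest-id tiebreak):
  initial in-degrees: [1, 0, 2, 0, 1, 4]
  ready (indeg=0): [1, 3]
  pop 1: indeg[0]->0; indeg[4]->0 | ready=[0, 3, 4] | order so far=[1]
  pop 0: indeg[2]->1; indeg[5]->3 | ready=[3, 4] | order so far=[1, 0]
  pop 3: indeg[2]->0; indeg[5]->2 | ready=[2, 4] | order so far=[1, 0, 3]
  pop 2: indeg[5]->1 | ready=[4] | order so far=[1, 0, 3, 2]
  pop 4: indeg[5]->0 | ready=[5] | order so far=[1, 0, 3, 2, 4]
  pop 5: no out-edges | ready=[] | order so far=[1, 0, 3, 2, 4, 5]
New canonical toposort: [1, 0, 3, 2, 4, 5]
Compare positions:
  Node 0: index 1 -> 1 (same)
  Node 1: index 0 -> 0 (same)
  Node 2: index 2 -> 3 (moved)
  Node 3: index 3 -> 2 (moved)
  Node 4: index 4 -> 4 (same)
  Node 5: index 5 -> 5 (same)
Nodes that changed position: 2 3

Answer: 2 3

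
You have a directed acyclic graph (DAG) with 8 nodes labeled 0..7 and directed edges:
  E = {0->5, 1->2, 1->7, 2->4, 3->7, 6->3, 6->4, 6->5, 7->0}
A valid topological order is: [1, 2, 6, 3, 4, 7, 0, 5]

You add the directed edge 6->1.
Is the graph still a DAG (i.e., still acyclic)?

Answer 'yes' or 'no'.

Answer: yes

Derivation:
Given toposort: [1, 2, 6, 3, 4, 7, 0, 5]
Position of 6: index 2; position of 1: index 0
New edge 6->1: backward (u after v in old order)
Backward edge: old toposort is now invalid. Check if this creates a cycle.
Does 1 already reach 6? Reachable from 1: [0, 1, 2, 4, 5, 7]. NO -> still a DAG (reorder needed).
Still a DAG? yes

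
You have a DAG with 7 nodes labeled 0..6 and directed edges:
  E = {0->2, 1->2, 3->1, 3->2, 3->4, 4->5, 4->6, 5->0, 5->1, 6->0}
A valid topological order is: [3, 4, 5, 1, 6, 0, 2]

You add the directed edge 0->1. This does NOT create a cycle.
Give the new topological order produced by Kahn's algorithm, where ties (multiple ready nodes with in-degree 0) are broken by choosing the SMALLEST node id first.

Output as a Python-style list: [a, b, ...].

Answer: [3, 4, 5, 6, 0, 1, 2]

Derivation:
Old toposort: [3, 4, 5, 1, 6, 0, 2]
Added edge: 0->1
Position of 0 (5) > position of 1 (3). Must reorder: 0 must now come before 1.
Run Kahn's algorithm (break ties by smallest node id):
  initial in-degrees: [2, 3, 3, 0, 1, 1, 1]
  ready (indeg=0): [3]
  pop 3: indeg[1]->2; indeg[2]->2; indeg[4]->0 | ready=[4] | order so far=[3]
  pop 4: indeg[5]->0; indeg[6]->0 | ready=[5, 6] | order so far=[3, 4]
  pop 5: indeg[0]->1; indeg[1]->1 | ready=[6] | order so far=[3, 4, 5]
  pop 6: indeg[0]->0 | ready=[0] | order so far=[3, 4, 5, 6]
  pop 0: indeg[1]->0; indeg[2]->1 | ready=[1] | order so far=[3, 4, 5, 6, 0]
  pop 1: indeg[2]->0 | ready=[2] | order so far=[3, 4, 5, 6, 0, 1]
  pop 2: no out-edges | ready=[] | order so far=[3, 4, 5, 6, 0, 1, 2]
  Result: [3, 4, 5, 6, 0, 1, 2]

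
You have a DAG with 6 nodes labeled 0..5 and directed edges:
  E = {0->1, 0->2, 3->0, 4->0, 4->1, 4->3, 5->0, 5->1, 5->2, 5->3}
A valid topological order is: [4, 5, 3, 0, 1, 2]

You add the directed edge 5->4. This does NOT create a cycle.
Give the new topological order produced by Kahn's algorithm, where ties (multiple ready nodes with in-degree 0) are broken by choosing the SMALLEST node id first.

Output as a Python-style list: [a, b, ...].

Answer: [5, 4, 3, 0, 1, 2]

Derivation:
Old toposort: [4, 5, 3, 0, 1, 2]
Added edge: 5->4
Position of 5 (1) > position of 4 (0). Must reorder: 5 must now come before 4.
Run Kahn's algorithm (break ties by smallest node id):
  initial in-degrees: [3, 3, 2, 2, 1, 0]
  ready (indeg=0): [5]
  pop 5: indeg[0]->2; indeg[1]->2; indeg[2]->1; indeg[3]->1; indeg[4]->0 | ready=[4] | order so far=[5]
  pop 4: indeg[0]->1; indeg[1]->1; indeg[3]->0 | ready=[3] | order so far=[5, 4]
  pop 3: indeg[0]->0 | ready=[0] | order so far=[5, 4, 3]
  pop 0: indeg[1]->0; indeg[2]->0 | ready=[1, 2] | order so far=[5, 4, 3, 0]
  pop 1: no out-edges | ready=[2] | order so far=[5, 4, 3, 0, 1]
  pop 2: no out-edges | ready=[] | order so far=[5, 4, 3, 0, 1, 2]
  Result: [5, 4, 3, 0, 1, 2]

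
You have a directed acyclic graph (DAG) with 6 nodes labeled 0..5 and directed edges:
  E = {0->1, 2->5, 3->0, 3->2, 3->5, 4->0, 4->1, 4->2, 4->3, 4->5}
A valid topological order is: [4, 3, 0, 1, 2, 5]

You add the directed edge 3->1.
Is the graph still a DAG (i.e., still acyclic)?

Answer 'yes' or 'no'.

Given toposort: [4, 3, 0, 1, 2, 5]
Position of 3: index 1; position of 1: index 3
New edge 3->1: forward
Forward edge: respects the existing order. Still a DAG, same toposort still valid.
Still a DAG? yes

Answer: yes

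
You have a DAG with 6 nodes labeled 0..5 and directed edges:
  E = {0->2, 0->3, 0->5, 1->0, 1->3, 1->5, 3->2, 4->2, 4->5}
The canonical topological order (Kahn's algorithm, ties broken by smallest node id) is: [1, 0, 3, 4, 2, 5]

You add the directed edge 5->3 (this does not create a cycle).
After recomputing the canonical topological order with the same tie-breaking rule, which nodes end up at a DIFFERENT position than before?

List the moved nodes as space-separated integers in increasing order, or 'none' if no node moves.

Old toposort: [1, 0, 3, 4, 2, 5]
Added edge 5->3
Recompute Kahn (smallest-id tiebreak):
  initial in-degrees: [1, 0, 3, 3, 0, 3]
  ready (indeg=0): [1, 4]
  pop 1: indeg[0]->0; indeg[3]->2; indeg[5]->2 | ready=[0, 4] | order so far=[1]
  pop 0: indeg[2]->2; indeg[3]->1; indeg[5]->1 | ready=[4] | order so far=[1, 0]
  pop 4: indeg[2]->1; indeg[5]->0 | ready=[5] | order so far=[1, 0, 4]
  pop 5: indeg[3]->0 | ready=[3] | order so far=[1, 0, 4, 5]
  pop 3: indeg[2]->0 | ready=[2] | order so far=[1, 0, 4, 5, 3]
  pop 2: no out-edges | ready=[] | order so far=[1, 0, 4, 5, 3, 2]
New canonical toposort: [1, 0, 4, 5, 3, 2]
Compare positions:
  Node 0: index 1 -> 1 (same)
  Node 1: index 0 -> 0 (same)
  Node 2: index 4 -> 5 (moved)
  Node 3: index 2 -> 4 (moved)
  Node 4: index 3 -> 2 (moved)
  Node 5: index 5 -> 3 (moved)
Nodes that changed position: 2 3 4 5

Answer: 2 3 4 5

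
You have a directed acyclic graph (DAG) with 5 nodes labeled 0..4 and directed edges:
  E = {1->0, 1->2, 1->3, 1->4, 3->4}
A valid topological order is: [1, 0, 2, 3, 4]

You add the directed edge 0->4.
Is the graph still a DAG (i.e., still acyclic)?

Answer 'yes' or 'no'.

Given toposort: [1, 0, 2, 3, 4]
Position of 0: index 1; position of 4: index 4
New edge 0->4: forward
Forward edge: respects the existing order. Still a DAG, same toposort still valid.
Still a DAG? yes

Answer: yes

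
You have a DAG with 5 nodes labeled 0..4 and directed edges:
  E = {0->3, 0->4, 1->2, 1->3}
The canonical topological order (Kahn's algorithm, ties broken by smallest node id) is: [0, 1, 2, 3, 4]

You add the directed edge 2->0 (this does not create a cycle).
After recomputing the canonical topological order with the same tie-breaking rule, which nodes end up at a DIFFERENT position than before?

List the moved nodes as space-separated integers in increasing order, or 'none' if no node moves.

Old toposort: [0, 1, 2, 3, 4]
Added edge 2->0
Recompute Kahn (smallest-id tiebreak):
  initial in-degrees: [1, 0, 1, 2, 1]
  ready (indeg=0): [1]
  pop 1: indeg[2]->0; indeg[3]->1 | ready=[2] | order so far=[1]
  pop 2: indeg[0]->0 | ready=[0] | order so far=[1, 2]
  pop 0: indeg[3]->0; indeg[4]->0 | ready=[3, 4] | order so far=[1, 2, 0]
  pop 3: no out-edges | ready=[4] | order so far=[1, 2, 0, 3]
  pop 4: no out-edges | ready=[] | order so far=[1, 2, 0, 3, 4]
New canonical toposort: [1, 2, 0, 3, 4]
Compare positions:
  Node 0: index 0 -> 2 (moved)
  Node 1: index 1 -> 0 (moved)
  Node 2: index 2 -> 1 (moved)
  Node 3: index 3 -> 3 (same)
  Node 4: index 4 -> 4 (same)
Nodes that changed position: 0 1 2

Answer: 0 1 2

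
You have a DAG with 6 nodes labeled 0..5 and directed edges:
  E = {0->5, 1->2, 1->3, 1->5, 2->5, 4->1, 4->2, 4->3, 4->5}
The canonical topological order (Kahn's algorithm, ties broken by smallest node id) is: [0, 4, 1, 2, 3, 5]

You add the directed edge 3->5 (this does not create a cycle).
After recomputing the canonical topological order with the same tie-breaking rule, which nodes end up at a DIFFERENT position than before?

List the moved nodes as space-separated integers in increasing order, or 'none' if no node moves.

Answer: none

Derivation:
Old toposort: [0, 4, 1, 2, 3, 5]
Added edge 3->5
Recompute Kahn (smallest-id tiebreak):
  initial in-degrees: [0, 1, 2, 2, 0, 5]
  ready (indeg=0): [0, 4]
  pop 0: indeg[5]->4 | ready=[4] | order so far=[0]
  pop 4: indeg[1]->0; indeg[2]->1; indeg[3]->1; indeg[5]->3 | ready=[1] | order so far=[0, 4]
  pop 1: indeg[2]->0; indeg[3]->0; indeg[5]->2 | ready=[2, 3] | order so far=[0, 4, 1]
  pop 2: indeg[5]->1 | ready=[3] | order so far=[0, 4, 1, 2]
  pop 3: indeg[5]->0 | ready=[5] | order so far=[0, 4, 1, 2, 3]
  pop 5: no out-edges | ready=[] | order so far=[0, 4, 1, 2, 3, 5]
New canonical toposort: [0, 4, 1, 2, 3, 5]
Compare positions:
  Node 0: index 0 -> 0 (same)
  Node 1: index 2 -> 2 (same)
  Node 2: index 3 -> 3 (same)
  Node 3: index 4 -> 4 (same)
  Node 4: index 1 -> 1 (same)
  Node 5: index 5 -> 5 (same)
Nodes that changed position: none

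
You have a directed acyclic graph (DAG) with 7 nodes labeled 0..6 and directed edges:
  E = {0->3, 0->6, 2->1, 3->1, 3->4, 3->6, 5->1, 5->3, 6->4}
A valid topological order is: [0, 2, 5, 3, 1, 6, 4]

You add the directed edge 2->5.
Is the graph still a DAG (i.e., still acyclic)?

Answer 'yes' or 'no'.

Answer: yes

Derivation:
Given toposort: [0, 2, 5, 3, 1, 6, 4]
Position of 2: index 1; position of 5: index 2
New edge 2->5: forward
Forward edge: respects the existing order. Still a DAG, same toposort still valid.
Still a DAG? yes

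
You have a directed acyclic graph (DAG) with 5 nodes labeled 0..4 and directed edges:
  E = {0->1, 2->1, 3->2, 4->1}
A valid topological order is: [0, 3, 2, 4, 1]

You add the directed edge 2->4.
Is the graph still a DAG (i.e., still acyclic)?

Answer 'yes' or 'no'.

Given toposort: [0, 3, 2, 4, 1]
Position of 2: index 2; position of 4: index 3
New edge 2->4: forward
Forward edge: respects the existing order. Still a DAG, same toposort still valid.
Still a DAG? yes

Answer: yes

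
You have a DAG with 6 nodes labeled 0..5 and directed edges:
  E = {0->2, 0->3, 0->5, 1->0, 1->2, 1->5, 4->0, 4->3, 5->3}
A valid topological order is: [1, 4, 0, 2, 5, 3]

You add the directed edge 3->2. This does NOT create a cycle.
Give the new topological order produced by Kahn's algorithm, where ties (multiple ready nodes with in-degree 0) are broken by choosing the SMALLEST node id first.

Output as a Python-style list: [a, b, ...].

Old toposort: [1, 4, 0, 2, 5, 3]
Added edge: 3->2
Position of 3 (5) > position of 2 (3). Must reorder: 3 must now come before 2.
Run Kahn's algorithm (break ties by smallest node id):
  initial in-degrees: [2, 0, 3, 3, 0, 2]
  ready (indeg=0): [1, 4]
  pop 1: indeg[0]->1; indeg[2]->2; indeg[5]->1 | ready=[4] | order so far=[1]
  pop 4: indeg[0]->0; indeg[3]->2 | ready=[0] | order so far=[1, 4]
  pop 0: indeg[2]->1; indeg[3]->1; indeg[5]->0 | ready=[5] | order so far=[1, 4, 0]
  pop 5: indeg[3]->0 | ready=[3] | order so far=[1, 4, 0, 5]
  pop 3: indeg[2]->0 | ready=[2] | order so far=[1, 4, 0, 5, 3]
  pop 2: no out-edges | ready=[] | order so far=[1, 4, 0, 5, 3, 2]
  Result: [1, 4, 0, 5, 3, 2]

Answer: [1, 4, 0, 5, 3, 2]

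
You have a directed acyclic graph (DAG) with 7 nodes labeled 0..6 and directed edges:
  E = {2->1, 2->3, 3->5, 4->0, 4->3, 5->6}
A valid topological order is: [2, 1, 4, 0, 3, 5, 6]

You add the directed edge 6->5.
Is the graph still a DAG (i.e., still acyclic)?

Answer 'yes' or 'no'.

Given toposort: [2, 1, 4, 0, 3, 5, 6]
Position of 6: index 6; position of 5: index 5
New edge 6->5: backward (u after v in old order)
Backward edge: old toposort is now invalid. Check if this creates a cycle.
Does 5 already reach 6? Reachable from 5: [5, 6]. YES -> cycle!
Still a DAG? no

Answer: no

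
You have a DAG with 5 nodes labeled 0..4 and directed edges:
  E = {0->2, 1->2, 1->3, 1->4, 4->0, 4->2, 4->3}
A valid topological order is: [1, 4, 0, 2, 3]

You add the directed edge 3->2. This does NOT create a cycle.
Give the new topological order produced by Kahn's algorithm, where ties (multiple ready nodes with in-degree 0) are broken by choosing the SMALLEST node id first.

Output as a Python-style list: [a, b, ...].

Old toposort: [1, 4, 0, 2, 3]
Added edge: 3->2
Position of 3 (4) > position of 2 (3). Must reorder: 3 must now come before 2.
Run Kahn's algorithm (break ties by smallest node id):
  initial in-degrees: [1, 0, 4, 2, 1]
  ready (indeg=0): [1]
  pop 1: indeg[2]->3; indeg[3]->1; indeg[4]->0 | ready=[4] | order so far=[1]
  pop 4: indeg[0]->0; indeg[2]->2; indeg[3]->0 | ready=[0, 3] | order so far=[1, 4]
  pop 0: indeg[2]->1 | ready=[3] | order so far=[1, 4, 0]
  pop 3: indeg[2]->0 | ready=[2] | order so far=[1, 4, 0, 3]
  pop 2: no out-edges | ready=[] | order so far=[1, 4, 0, 3, 2]
  Result: [1, 4, 0, 3, 2]

Answer: [1, 4, 0, 3, 2]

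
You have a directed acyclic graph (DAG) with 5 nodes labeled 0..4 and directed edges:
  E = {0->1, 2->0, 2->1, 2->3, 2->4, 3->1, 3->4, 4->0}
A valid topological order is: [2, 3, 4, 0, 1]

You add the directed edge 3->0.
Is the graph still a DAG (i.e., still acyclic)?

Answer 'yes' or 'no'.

Given toposort: [2, 3, 4, 0, 1]
Position of 3: index 1; position of 0: index 3
New edge 3->0: forward
Forward edge: respects the existing order. Still a DAG, same toposort still valid.
Still a DAG? yes

Answer: yes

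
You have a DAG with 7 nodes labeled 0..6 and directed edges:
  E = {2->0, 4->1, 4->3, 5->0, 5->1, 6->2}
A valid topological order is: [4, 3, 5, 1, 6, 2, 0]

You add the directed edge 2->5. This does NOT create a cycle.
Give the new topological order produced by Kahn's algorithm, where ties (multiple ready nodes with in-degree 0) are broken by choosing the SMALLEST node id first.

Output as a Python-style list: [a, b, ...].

Old toposort: [4, 3, 5, 1, 6, 2, 0]
Added edge: 2->5
Position of 2 (5) > position of 5 (2). Must reorder: 2 must now come before 5.
Run Kahn's algorithm (break ties by smallest node id):
  initial in-degrees: [2, 2, 1, 1, 0, 1, 0]
  ready (indeg=0): [4, 6]
  pop 4: indeg[1]->1; indeg[3]->0 | ready=[3, 6] | order so far=[4]
  pop 3: no out-edges | ready=[6] | order so far=[4, 3]
  pop 6: indeg[2]->0 | ready=[2] | order so far=[4, 3, 6]
  pop 2: indeg[0]->1; indeg[5]->0 | ready=[5] | order so far=[4, 3, 6, 2]
  pop 5: indeg[0]->0; indeg[1]->0 | ready=[0, 1] | order so far=[4, 3, 6, 2, 5]
  pop 0: no out-edges | ready=[1] | order so far=[4, 3, 6, 2, 5, 0]
  pop 1: no out-edges | ready=[] | order so far=[4, 3, 6, 2, 5, 0, 1]
  Result: [4, 3, 6, 2, 5, 0, 1]

Answer: [4, 3, 6, 2, 5, 0, 1]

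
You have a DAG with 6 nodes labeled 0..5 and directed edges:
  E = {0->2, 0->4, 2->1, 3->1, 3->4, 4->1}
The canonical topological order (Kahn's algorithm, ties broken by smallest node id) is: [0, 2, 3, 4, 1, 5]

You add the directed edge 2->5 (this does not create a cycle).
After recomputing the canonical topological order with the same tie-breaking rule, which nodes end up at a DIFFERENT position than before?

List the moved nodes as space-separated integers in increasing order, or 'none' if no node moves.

Old toposort: [0, 2, 3, 4, 1, 5]
Added edge 2->5
Recompute Kahn (smallest-id tiebreak):
  initial in-degrees: [0, 3, 1, 0, 2, 1]
  ready (indeg=0): [0, 3]
  pop 0: indeg[2]->0; indeg[4]->1 | ready=[2, 3] | order so far=[0]
  pop 2: indeg[1]->2; indeg[5]->0 | ready=[3, 5] | order so far=[0, 2]
  pop 3: indeg[1]->1; indeg[4]->0 | ready=[4, 5] | order so far=[0, 2, 3]
  pop 4: indeg[1]->0 | ready=[1, 5] | order so far=[0, 2, 3, 4]
  pop 1: no out-edges | ready=[5] | order so far=[0, 2, 3, 4, 1]
  pop 5: no out-edges | ready=[] | order so far=[0, 2, 3, 4, 1, 5]
New canonical toposort: [0, 2, 3, 4, 1, 5]
Compare positions:
  Node 0: index 0 -> 0 (same)
  Node 1: index 4 -> 4 (same)
  Node 2: index 1 -> 1 (same)
  Node 3: index 2 -> 2 (same)
  Node 4: index 3 -> 3 (same)
  Node 5: index 5 -> 5 (same)
Nodes that changed position: none

Answer: none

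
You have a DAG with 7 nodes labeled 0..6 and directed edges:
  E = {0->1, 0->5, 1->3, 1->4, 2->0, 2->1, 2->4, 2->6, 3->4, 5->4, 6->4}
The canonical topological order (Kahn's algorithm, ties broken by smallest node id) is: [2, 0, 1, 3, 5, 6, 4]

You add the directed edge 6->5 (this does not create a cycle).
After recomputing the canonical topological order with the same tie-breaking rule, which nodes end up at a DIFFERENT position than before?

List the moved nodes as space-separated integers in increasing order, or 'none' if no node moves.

Old toposort: [2, 0, 1, 3, 5, 6, 4]
Added edge 6->5
Recompute Kahn (smallest-id tiebreak):
  initial in-degrees: [1, 2, 0, 1, 5, 2, 1]
  ready (indeg=0): [2]
  pop 2: indeg[0]->0; indeg[1]->1; indeg[4]->4; indeg[6]->0 | ready=[0, 6] | order so far=[2]
  pop 0: indeg[1]->0; indeg[5]->1 | ready=[1, 6] | order so far=[2, 0]
  pop 1: indeg[3]->0; indeg[4]->3 | ready=[3, 6] | order so far=[2, 0, 1]
  pop 3: indeg[4]->2 | ready=[6] | order so far=[2, 0, 1, 3]
  pop 6: indeg[4]->1; indeg[5]->0 | ready=[5] | order so far=[2, 0, 1, 3, 6]
  pop 5: indeg[4]->0 | ready=[4] | order so far=[2, 0, 1, 3, 6, 5]
  pop 4: no out-edges | ready=[] | order so far=[2, 0, 1, 3, 6, 5, 4]
New canonical toposort: [2, 0, 1, 3, 6, 5, 4]
Compare positions:
  Node 0: index 1 -> 1 (same)
  Node 1: index 2 -> 2 (same)
  Node 2: index 0 -> 0 (same)
  Node 3: index 3 -> 3 (same)
  Node 4: index 6 -> 6 (same)
  Node 5: index 4 -> 5 (moved)
  Node 6: index 5 -> 4 (moved)
Nodes that changed position: 5 6

Answer: 5 6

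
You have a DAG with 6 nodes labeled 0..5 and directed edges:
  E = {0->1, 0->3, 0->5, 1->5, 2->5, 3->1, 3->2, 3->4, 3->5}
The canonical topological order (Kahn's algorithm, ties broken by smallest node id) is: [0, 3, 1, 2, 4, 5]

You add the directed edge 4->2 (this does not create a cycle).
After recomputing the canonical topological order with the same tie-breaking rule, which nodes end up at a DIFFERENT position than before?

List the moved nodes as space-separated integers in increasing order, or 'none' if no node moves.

Old toposort: [0, 3, 1, 2, 4, 5]
Added edge 4->2
Recompute Kahn (smallest-id tiebreak):
  initial in-degrees: [0, 2, 2, 1, 1, 4]
  ready (indeg=0): [0]
  pop 0: indeg[1]->1; indeg[3]->0; indeg[5]->3 | ready=[3] | order so far=[0]
  pop 3: indeg[1]->0; indeg[2]->1; indeg[4]->0; indeg[5]->2 | ready=[1, 4] | order so far=[0, 3]
  pop 1: indeg[5]->1 | ready=[4] | order so far=[0, 3, 1]
  pop 4: indeg[2]->0 | ready=[2] | order so far=[0, 3, 1, 4]
  pop 2: indeg[5]->0 | ready=[5] | order so far=[0, 3, 1, 4, 2]
  pop 5: no out-edges | ready=[] | order so far=[0, 3, 1, 4, 2, 5]
New canonical toposort: [0, 3, 1, 4, 2, 5]
Compare positions:
  Node 0: index 0 -> 0 (same)
  Node 1: index 2 -> 2 (same)
  Node 2: index 3 -> 4 (moved)
  Node 3: index 1 -> 1 (same)
  Node 4: index 4 -> 3 (moved)
  Node 5: index 5 -> 5 (same)
Nodes that changed position: 2 4

Answer: 2 4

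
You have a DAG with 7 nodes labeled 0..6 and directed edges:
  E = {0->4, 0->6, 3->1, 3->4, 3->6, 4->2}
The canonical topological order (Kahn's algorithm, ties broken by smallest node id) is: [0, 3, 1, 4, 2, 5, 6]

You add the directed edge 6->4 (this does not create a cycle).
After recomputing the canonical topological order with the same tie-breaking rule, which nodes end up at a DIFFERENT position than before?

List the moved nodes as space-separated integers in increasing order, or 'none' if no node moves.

Old toposort: [0, 3, 1, 4, 2, 5, 6]
Added edge 6->4
Recompute Kahn (smallest-id tiebreak):
  initial in-degrees: [0, 1, 1, 0, 3, 0, 2]
  ready (indeg=0): [0, 3, 5]
  pop 0: indeg[4]->2; indeg[6]->1 | ready=[3, 5] | order so far=[0]
  pop 3: indeg[1]->0; indeg[4]->1; indeg[6]->0 | ready=[1, 5, 6] | order so far=[0, 3]
  pop 1: no out-edges | ready=[5, 6] | order so far=[0, 3, 1]
  pop 5: no out-edges | ready=[6] | order so far=[0, 3, 1, 5]
  pop 6: indeg[4]->0 | ready=[4] | order so far=[0, 3, 1, 5, 6]
  pop 4: indeg[2]->0 | ready=[2] | order so far=[0, 3, 1, 5, 6, 4]
  pop 2: no out-edges | ready=[] | order so far=[0, 3, 1, 5, 6, 4, 2]
New canonical toposort: [0, 3, 1, 5, 6, 4, 2]
Compare positions:
  Node 0: index 0 -> 0 (same)
  Node 1: index 2 -> 2 (same)
  Node 2: index 4 -> 6 (moved)
  Node 3: index 1 -> 1 (same)
  Node 4: index 3 -> 5 (moved)
  Node 5: index 5 -> 3 (moved)
  Node 6: index 6 -> 4 (moved)
Nodes that changed position: 2 4 5 6

Answer: 2 4 5 6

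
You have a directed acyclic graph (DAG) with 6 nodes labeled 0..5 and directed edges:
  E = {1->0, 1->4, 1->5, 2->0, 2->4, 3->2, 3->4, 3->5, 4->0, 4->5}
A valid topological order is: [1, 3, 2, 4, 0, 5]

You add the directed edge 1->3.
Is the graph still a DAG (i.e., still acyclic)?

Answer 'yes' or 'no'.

Given toposort: [1, 3, 2, 4, 0, 5]
Position of 1: index 0; position of 3: index 1
New edge 1->3: forward
Forward edge: respects the existing order. Still a DAG, same toposort still valid.
Still a DAG? yes

Answer: yes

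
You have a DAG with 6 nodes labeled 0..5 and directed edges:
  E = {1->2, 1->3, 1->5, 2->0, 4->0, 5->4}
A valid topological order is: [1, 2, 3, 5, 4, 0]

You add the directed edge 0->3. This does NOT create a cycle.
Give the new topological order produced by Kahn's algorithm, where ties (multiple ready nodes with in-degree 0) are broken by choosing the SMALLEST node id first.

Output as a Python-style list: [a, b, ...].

Answer: [1, 2, 5, 4, 0, 3]

Derivation:
Old toposort: [1, 2, 3, 5, 4, 0]
Added edge: 0->3
Position of 0 (5) > position of 3 (2). Must reorder: 0 must now come before 3.
Run Kahn's algorithm (break ties by smallest node id):
  initial in-degrees: [2, 0, 1, 2, 1, 1]
  ready (indeg=0): [1]
  pop 1: indeg[2]->0; indeg[3]->1; indeg[5]->0 | ready=[2, 5] | order so far=[1]
  pop 2: indeg[0]->1 | ready=[5] | order so far=[1, 2]
  pop 5: indeg[4]->0 | ready=[4] | order so far=[1, 2, 5]
  pop 4: indeg[0]->0 | ready=[0] | order so far=[1, 2, 5, 4]
  pop 0: indeg[3]->0 | ready=[3] | order so far=[1, 2, 5, 4, 0]
  pop 3: no out-edges | ready=[] | order so far=[1, 2, 5, 4, 0, 3]
  Result: [1, 2, 5, 4, 0, 3]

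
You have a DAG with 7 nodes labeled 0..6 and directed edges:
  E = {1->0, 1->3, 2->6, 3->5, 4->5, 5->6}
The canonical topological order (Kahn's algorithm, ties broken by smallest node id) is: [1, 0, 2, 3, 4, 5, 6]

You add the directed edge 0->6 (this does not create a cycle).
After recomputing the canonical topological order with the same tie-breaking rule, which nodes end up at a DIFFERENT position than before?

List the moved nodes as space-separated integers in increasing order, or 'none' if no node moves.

Old toposort: [1, 0, 2, 3, 4, 5, 6]
Added edge 0->6
Recompute Kahn (smallest-id tiebreak):
  initial in-degrees: [1, 0, 0, 1, 0, 2, 3]
  ready (indeg=0): [1, 2, 4]
  pop 1: indeg[0]->0; indeg[3]->0 | ready=[0, 2, 3, 4] | order so far=[1]
  pop 0: indeg[6]->2 | ready=[2, 3, 4] | order so far=[1, 0]
  pop 2: indeg[6]->1 | ready=[3, 4] | order so far=[1, 0, 2]
  pop 3: indeg[5]->1 | ready=[4] | order so far=[1, 0, 2, 3]
  pop 4: indeg[5]->0 | ready=[5] | order so far=[1, 0, 2, 3, 4]
  pop 5: indeg[6]->0 | ready=[6] | order so far=[1, 0, 2, 3, 4, 5]
  pop 6: no out-edges | ready=[] | order so far=[1, 0, 2, 3, 4, 5, 6]
New canonical toposort: [1, 0, 2, 3, 4, 5, 6]
Compare positions:
  Node 0: index 1 -> 1 (same)
  Node 1: index 0 -> 0 (same)
  Node 2: index 2 -> 2 (same)
  Node 3: index 3 -> 3 (same)
  Node 4: index 4 -> 4 (same)
  Node 5: index 5 -> 5 (same)
  Node 6: index 6 -> 6 (same)
Nodes that changed position: none

Answer: none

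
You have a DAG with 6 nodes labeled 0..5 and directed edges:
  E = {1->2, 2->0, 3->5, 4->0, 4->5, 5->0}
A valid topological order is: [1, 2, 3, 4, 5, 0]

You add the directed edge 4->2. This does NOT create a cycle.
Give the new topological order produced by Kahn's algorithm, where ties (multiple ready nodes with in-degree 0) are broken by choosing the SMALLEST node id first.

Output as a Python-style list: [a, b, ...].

Old toposort: [1, 2, 3, 4, 5, 0]
Added edge: 4->2
Position of 4 (3) > position of 2 (1). Must reorder: 4 must now come before 2.
Run Kahn's algorithm (break ties by smallest node id):
  initial in-degrees: [3, 0, 2, 0, 0, 2]
  ready (indeg=0): [1, 3, 4]
  pop 1: indeg[2]->1 | ready=[3, 4] | order so far=[1]
  pop 3: indeg[5]->1 | ready=[4] | order so far=[1, 3]
  pop 4: indeg[0]->2; indeg[2]->0; indeg[5]->0 | ready=[2, 5] | order so far=[1, 3, 4]
  pop 2: indeg[0]->1 | ready=[5] | order so far=[1, 3, 4, 2]
  pop 5: indeg[0]->0 | ready=[0] | order so far=[1, 3, 4, 2, 5]
  pop 0: no out-edges | ready=[] | order so far=[1, 3, 4, 2, 5, 0]
  Result: [1, 3, 4, 2, 5, 0]

Answer: [1, 3, 4, 2, 5, 0]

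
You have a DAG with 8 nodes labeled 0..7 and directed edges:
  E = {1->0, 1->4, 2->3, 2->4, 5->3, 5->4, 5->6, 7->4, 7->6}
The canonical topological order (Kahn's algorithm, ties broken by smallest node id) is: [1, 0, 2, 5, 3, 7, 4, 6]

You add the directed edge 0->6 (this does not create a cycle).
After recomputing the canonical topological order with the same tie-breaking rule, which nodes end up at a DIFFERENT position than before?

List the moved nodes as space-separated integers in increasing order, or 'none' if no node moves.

Answer: none

Derivation:
Old toposort: [1, 0, 2, 5, 3, 7, 4, 6]
Added edge 0->6
Recompute Kahn (smallest-id tiebreak):
  initial in-degrees: [1, 0, 0, 2, 4, 0, 3, 0]
  ready (indeg=0): [1, 2, 5, 7]
  pop 1: indeg[0]->0; indeg[4]->3 | ready=[0, 2, 5, 7] | order so far=[1]
  pop 0: indeg[6]->2 | ready=[2, 5, 7] | order so far=[1, 0]
  pop 2: indeg[3]->1; indeg[4]->2 | ready=[5, 7] | order so far=[1, 0, 2]
  pop 5: indeg[3]->0; indeg[4]->1; indeg[6]->1 | ready=[3, 7] | order so far=[1, 0, 2, 5]
  pop 3: no out-edges | ready=[7] | order so far=[1, 0, 2, 5, 3]
  pop 7: indeg[4]->0; indeg[6]->0 | ready=[4, 6] | order so far=[1, 0, 2, 5, 3, 7]
  pop 4: no out-edges | ready=[6] | order so far=[1, 0, 2, 5, 3, 7, 4]
  pop 6: no out-edges | ready=[] | order so far=[1, 0, 2, 5, 3, 7, 4, 6]
New canonical toposort: [1, 0, 2, 5, 3, 7, 4, 6]
Compare positions:
  Node 0: index 1 -> 1 (same)
  Node 1: index 0 -> 0 (same)
  Node 2: index 2 -> 2 (same)
  Node 3: index 4 -> 4 (same)
  Node 4: index 6 -> 6 (same)
  Node 5: index 3 -> 3 (same)
  Node 6: index 7 -> 7 (same)
  Node 7: index 5 -> 5 (same)
Nodes that changed position: none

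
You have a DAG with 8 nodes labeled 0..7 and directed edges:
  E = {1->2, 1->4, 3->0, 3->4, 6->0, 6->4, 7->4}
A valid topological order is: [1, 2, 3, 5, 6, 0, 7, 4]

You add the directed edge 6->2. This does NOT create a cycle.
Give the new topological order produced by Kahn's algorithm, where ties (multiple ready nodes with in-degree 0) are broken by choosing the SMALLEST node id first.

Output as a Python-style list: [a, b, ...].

Old toposort: [1, 2, 3, 5, 6, 0, 7, 4]
Added edge: 6->2
Position of 6 (4) > position of 2 (1). Must reorder: 6 must now come before 2.
Run Kahn's algorithm (break ties by smallest node id):
  initial in-degrees: [2, 0, 2, 0, 4, 0, 0, 0]
  ready (indeg=0): [1, 3, 5, 6, 7]
  pop 1: indeg[2]->1; indeg[4]->3 | ready=[3, 5, 6, 7] | order so far=[1]
  pop 3: indeg[0]->1; indeg[4]->2 | ready=[5, 6, 7] | order so far=[1, 3]
  pop 5: no out-edges | ready=[6, 7] | order so far=[1, 3, 5]
  pop 6: indeg[0]->0; indeg[2]->0; indeg[4]->1 | ready=[0, 2, 7] | order so far=[1, 3, 5, 6]
  pop 0: no out-edges | ready=[2, 7] | order so far=[1, 3, 5, 6, 0]
  pop 2: no out-edges | ready=[7] | order so far=[1, 3, 5, 6, 0, 2]
  pop 7: indeg[4]->0 | ready=[4] | order so far=[1, 3, 5, 6, 0, 2, 7]
  pop 4: no out-edges | ready=[] | order so far=[1, 3, 5, 6, 0, 2, 7, 4]
  Result: [1, 3, 5, 6, 0, 2, 7, 4]

Answer: [1, 3, 5, 6, 0, 2, 7, 4]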